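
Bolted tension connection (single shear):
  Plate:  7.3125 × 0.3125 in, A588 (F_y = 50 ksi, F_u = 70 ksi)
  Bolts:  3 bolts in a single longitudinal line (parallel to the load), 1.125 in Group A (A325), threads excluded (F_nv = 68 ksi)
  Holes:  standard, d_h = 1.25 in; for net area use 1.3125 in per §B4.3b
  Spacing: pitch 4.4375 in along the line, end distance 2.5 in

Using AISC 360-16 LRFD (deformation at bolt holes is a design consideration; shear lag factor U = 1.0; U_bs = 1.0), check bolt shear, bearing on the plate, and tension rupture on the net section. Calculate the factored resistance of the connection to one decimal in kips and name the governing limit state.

98.4 kips (net-section rupture governs)

Bolt shear: A_b = π(1.125)²/4 = 0.99402 in². φR_n = 0.75 × 68 × 0.99402 × 3 × 1 = 152.1 kips.
Bearing (0.3125 in plate, F_u = 70 ksi): end bolts L_c = 2.5 − 1.25/2 = 1.875, R_n = min(1.2×1.875×0.3125×70, 2.4×1.125×0.3125×70) = 49.219 kips/bolt; interior L_c = 4.4375 − 1.25 = 3.1875, R_n = 59.063 kips/bolt. φR_n = 0.75 × (1×49.219 + 2×59.063) = 125.5 kips.
Tension rupture (net): A_n = (7.3125 − 1×1.3125)×0.3125 = 1.875 in² (U = 1.0, A_e = A_n). φR_n = 0.75 × 70 × 1.875 = 98.4 kips.
Governing: min(152.1, 125.5, 98.4) = 98.4 kips → net-section rupture.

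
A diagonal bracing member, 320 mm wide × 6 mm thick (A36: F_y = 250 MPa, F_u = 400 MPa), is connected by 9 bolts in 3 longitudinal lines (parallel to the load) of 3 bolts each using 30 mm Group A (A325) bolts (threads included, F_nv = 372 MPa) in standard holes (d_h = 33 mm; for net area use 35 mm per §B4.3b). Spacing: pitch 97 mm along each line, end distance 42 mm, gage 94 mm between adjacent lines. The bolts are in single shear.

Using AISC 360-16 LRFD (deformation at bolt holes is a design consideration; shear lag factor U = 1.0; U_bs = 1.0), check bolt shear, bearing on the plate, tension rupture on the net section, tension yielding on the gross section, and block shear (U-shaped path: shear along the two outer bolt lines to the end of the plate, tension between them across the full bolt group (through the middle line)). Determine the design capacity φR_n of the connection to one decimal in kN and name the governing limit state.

Bolt shear: A_b = π(30)²/4 = 706.86 mm². φR_n = 0.75 × 372 × 706.86 × 9 × 1 = 1774.9 kN.
Bearing (6 mm plate, F_u = 400 MPa): end bolts L_c = 42 − 33/2 = 25.5, R_n = min(1.2×25.5×6×400, 2.4×30×6×400) = 73.44 kN/bolt; interior L_c = 97 − 33 = 64, R_n = 172.8 kN/bolt. φR_n = 0.75 × (3×73.44 + 6×172.8) = 942.8 kN.
Tension rupture (net): A_n = (320 − 3×35)×6 = 1290 mm² (U = 1.0, A_e = A_n). φR_n = 0.75 × 400 × 1290 = 387.0 kN.
Tension yield (gross): A_g = 320×6 = 1920 mm². φR_n = 0.90 × 250 × 1920 = 432.0 kN.
Block shear: shear path 2×[42+2×97] = 2×236 mm, A_gv = 2832, A_nv = 2×(236 − 2.5×35)×6 = 1782 mm²; tension across gage: (188 − 2×35)×6 = 708 mm². R_n = min(0.6×400×1782, 0.6×250×2832) + 1.0×400×708 = min(427.68, 424.8) + 283.2 = 708 kN. φR_n = 0.75 × 708 = 531.0 kN.
Governing: min(1774.9, 942.8, 387.0, 432.0, 531.0) = 387.0 kN → net-section rupture.

387.0 kN (net-section rupture governs)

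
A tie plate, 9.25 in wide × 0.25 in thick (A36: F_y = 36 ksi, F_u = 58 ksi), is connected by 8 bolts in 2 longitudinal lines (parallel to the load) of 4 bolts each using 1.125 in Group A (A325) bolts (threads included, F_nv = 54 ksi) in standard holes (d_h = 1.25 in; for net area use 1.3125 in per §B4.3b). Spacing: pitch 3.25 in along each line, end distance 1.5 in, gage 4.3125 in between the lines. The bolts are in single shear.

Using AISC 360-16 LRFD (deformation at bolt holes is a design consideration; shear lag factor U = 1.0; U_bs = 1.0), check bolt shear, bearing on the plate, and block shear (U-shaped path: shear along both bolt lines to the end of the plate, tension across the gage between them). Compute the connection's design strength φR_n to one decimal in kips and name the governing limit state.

119.5 kips (block shear governs)

Bolt shear: A_b = π(1.125)²/4 = 0.99402 in². φR_n = 0.75 × 54 × 0.99402 × 8 × 1 = 322.1 kips.
Bearing (0.25 in plate, F_u = 58 ksi): end bolts L_c = 1.5 − 1.25/2 = 0.875, R_n = min(1.2×0.875×0.25×58, 2.4×1.125×0.25×58) = 15.225 kips/bolt; interior L_c = 3.25 − 1.25 = 2, R_n = 34.8 kips/bolt. φR_n = 0.75 × (2×15.225 + 6×34.8) = 179.4 kips.
Block shear: shear path 2×[1.5+3×3.25] = 2×11.25 in, A_gv = 5.625, A_nv = 2×(11.25 − 3.5×1.3125)×0.25 = 3.3281 in²; tension across gage: (4.3125 − 1×1.3125)×0.25 = 0.75 in². R_n = min(0.6×58×3.3281, 0.6×36×5.625) + 1.0×58×0.75 = min(115.82, 121.5) + 43.5 = 159.32 kips. φR_n = 0.75 × 159.32 = 119.5 kips.
Governing: min(322.1, 179.4, 119.5) = 119.5 kips → block shear.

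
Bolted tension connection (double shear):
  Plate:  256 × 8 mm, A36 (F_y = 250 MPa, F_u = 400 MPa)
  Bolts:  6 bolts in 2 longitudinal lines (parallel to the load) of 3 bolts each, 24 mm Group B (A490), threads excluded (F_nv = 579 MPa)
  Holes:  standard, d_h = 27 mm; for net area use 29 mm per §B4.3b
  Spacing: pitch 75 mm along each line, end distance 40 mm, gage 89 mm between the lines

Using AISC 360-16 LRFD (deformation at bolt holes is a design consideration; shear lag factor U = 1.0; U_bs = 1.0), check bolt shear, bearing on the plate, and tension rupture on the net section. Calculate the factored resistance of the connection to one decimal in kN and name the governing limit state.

475.2 kN (net-section rupture governs)

Bolt shear: A_b = π(24)²/4 = 452.39 mm². φR_n = 0.75 × 579 × 452.39 × 6 × 2 = 2357.4 kN.
Bearing (8 mm plate, F_u = 400 MPa): end bolts L_c = 40 − 27/2 = 26.5, R_n = min(1.2×26.5×8×400, 2.4×24×8×400) = 101.76 kN/bolt; interior L_c = 75 − 27 = 48, R_n = 184.32 kN/bolt. φR_n = 0.75 × (2×101.76 + 4×184.32) = 705.6 kN.
Tension rupture (net): A_n = (256 − 2×29)×8 = 1584 mm² (U = 1.0, A_e = A_n). φR_n = 0.75 × 400 × 1584 = 475.2 kN.
Governing: min(2357.4, 705.6, 475.2) = 475.2 kN → net-section rupture.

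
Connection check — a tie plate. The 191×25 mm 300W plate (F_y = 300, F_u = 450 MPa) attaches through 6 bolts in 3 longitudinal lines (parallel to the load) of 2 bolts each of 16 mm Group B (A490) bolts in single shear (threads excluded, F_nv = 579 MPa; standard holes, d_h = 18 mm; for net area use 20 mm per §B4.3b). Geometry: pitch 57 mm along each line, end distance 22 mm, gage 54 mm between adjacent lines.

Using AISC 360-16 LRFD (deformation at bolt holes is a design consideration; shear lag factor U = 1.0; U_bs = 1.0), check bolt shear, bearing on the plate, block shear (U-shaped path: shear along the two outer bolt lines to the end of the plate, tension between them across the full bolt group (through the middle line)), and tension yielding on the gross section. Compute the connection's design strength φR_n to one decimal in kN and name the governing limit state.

523.9 kN (bolt shear governs)

Bolt shear: A_b = π(16)²/4 = 201.06 mm². φR_n = 0.75 × 579 × 201.06 × 6 × 1 = 523.9 kN.
Bearing (25 mm plate, F_u = 450 MPa): end bolts L_c = 22 − 18/2 = 13, R_n = min(1.2×13×25×450, 2.4×16×25×450) = 175.5 kN/bolt; interior L_c = 57 − 18 = 39, R_n = 432 kN/bolt. φR_n = 0.75 × (3×175.5 + 3×432) = 1366.9 kN.
Block shear: shear path 2×[22+1×57] = 2×79 mm, A_gv = 3950, A_nv = 2×(79 − 1.5×20)×25 = 2450 mm²; tension across gage: (108 − 2×20)×25 = 1700 mm². R_n = min(0.6×450×2450, 0.6×300×3950) + 1.0×450×1700 = min(661.5, 711) + 765 = 1426.5 kN. φR_n = 0.75 × 1426.5 = 1069.9 kN.
Tension yield (gross): A_g = 191×25 = 4775 mm². φR_n = 0.90 × 300 × 4775 = 1289.3 kN.
Governing: min(523.9, 1366.9, 1069.9, 1289.3) = 523.9 kN → bolt shear.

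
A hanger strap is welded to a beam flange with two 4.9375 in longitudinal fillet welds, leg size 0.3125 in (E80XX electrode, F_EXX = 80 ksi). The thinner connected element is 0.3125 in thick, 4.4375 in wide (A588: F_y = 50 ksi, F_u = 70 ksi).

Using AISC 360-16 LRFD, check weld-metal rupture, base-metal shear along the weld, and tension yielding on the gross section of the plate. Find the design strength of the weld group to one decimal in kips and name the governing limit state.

Weld metal: throat = 0.707×0.3125 = 0.22094 in, L = 2×4.9375 = 9.875 in. φR_n = 0.75 × 0.6 × 80 × 0.22094 × 9.875 = 78.5 kips.
Base metal shear (0.3125 in plate): yield φR_n = 1.0×0.6×50×0.3125×9.875 = 92.6 kips; rupture φR_n = 0.75×0.6×70×0.3125×9.875 = 97.2 kips; take 92.6 kips (yield).
Tension yield (gross): A_g = 4.4375×0.3125 = 1.3867 in². φR_n = 0.90 × 50 × 1.3867 = 62.4 kips.
Governing: min(78.5, 92.6, 62.4) = 62.4 kips → gross-section yield.

62.4 kips (gross-section yield governs)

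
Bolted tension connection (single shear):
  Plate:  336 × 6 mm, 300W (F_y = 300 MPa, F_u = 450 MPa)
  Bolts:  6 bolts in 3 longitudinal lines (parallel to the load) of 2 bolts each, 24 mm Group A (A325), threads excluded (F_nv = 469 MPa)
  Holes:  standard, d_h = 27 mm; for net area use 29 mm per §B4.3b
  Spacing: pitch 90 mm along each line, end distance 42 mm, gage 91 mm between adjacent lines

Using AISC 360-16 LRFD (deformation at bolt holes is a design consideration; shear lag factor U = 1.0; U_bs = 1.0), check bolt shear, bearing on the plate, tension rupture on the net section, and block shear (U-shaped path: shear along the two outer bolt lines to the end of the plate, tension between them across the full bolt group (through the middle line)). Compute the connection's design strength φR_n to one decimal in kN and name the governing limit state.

464.9 kN (block shear governs)

Bolt shear: A_b = π(24)²/4 = 452.39 mm². φR_n = 0.75 × 469 × 452.39 × 6 × 1 = 954.8 kN.
Bearing (6 mm plate, F_u = 450 MPa): end bolts L_c = 42 − 27/2 = 28.5, R_n = min(1.2×28.5×6×450, 2.4×24×6×450) = 92.34 kN/bolt; interior L_c = 90 − 27 = 63, R_n = 155.52 kN/bolt. φR_n = 0.75 × (3×92.34 + 3×155.52) = 557.7 kN.
Tension rupture (net): A_n = (336 − 3×29)×6 = 1494 mm² (U = 1.0, A_e = A_n). φR_n = 0.75 × 450 × 1494 = 504.2 kN.
Block shear: shear path 2×[42+1×90] = 2×132 mm, A_gv = 1584, A_nv = 2×(132 − 1.5×29)×6 = 1062 mm²; tension across gage: (182 − 2×29)×6 = 744 mm². R_n = min(0.6×450×1062, 0.6×300×1584) + 1.0×450×744 = min(286.74, 285.12) + 334.8 = 619.92 kN. φR_n = 0.75 × 619.92 = 464.9 kN.
Governing: min(954.8, 557.7, 504.2, 464.9) = 464.9 kN → block shear.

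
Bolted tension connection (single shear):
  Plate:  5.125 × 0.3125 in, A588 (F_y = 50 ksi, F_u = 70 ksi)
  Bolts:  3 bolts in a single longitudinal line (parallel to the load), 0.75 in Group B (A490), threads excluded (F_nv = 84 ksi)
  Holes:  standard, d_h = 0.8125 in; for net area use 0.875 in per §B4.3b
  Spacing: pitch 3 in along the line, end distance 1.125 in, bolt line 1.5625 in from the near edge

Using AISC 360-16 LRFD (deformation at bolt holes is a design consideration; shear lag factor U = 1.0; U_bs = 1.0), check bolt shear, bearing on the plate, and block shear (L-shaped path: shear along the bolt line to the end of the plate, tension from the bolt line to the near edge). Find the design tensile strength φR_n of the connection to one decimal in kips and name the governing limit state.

67.1 kips (block shear governs)

Bolt shear: A_b = π(0.75)²/4 = 0.44179 in². φR_n = 0.75 × 84 × 0.44179 × 3 × 1 = 83.5 kips.
Bearing (0.3125 in plate, F_u = 70 ksi): end bolts L_c = 1.125 − 0.8125/2 = 0.71875, R_n = min(1.2×0.71875×0.3125×70, 2.4×0.75×0.3125×70) = 18.867 kips/bolt; interior L_c = 3 − 0.8125 = 2.1875, R_n = 39.375 kips/bolt. φR_n = 0.75 × (1×18.867 + 2×39.375) = 73.2 kips.
Block shear: shear path 1×[1.125+2×3] = 1×7.125 in, A_gv = 2.2266, A_nv = 1×(7.125 − 2.5×0.875)×0.3125 = 1.543 in²; tension to near edge: (1.5625 − 0.5×0.875)×0.3125 = 0.35156 in². R_n = min(0.6×70×1.543, 0.6×50×2.2266) + 1.0×70×0.35156 = min(64.806, 66.798) + 24.609 = 89.415 kips. φR_n = 0.75 × 89.415 = 67.1 kips.
Governing: min(83.5, 73.2, 67.1) = 67.1 kips → block shear.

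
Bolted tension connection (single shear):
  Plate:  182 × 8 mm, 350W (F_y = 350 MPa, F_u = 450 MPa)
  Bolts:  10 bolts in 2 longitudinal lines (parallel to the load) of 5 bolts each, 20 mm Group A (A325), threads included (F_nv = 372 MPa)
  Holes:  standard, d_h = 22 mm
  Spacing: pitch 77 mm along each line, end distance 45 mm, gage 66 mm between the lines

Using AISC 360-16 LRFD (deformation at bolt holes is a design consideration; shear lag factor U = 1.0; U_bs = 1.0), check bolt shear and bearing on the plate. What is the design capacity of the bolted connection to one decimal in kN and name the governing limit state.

876.5 kN (bolt shear governs)

Bolt shear: A_b = π(20)²/4 = 314.16 mm². φR_n = 0.75 × 372 × 314.16 × 10 × 1 = 876.5 kN.
Bearing (8 mm plate, F_u = 450 MPa): end bolts L_c = 45 − 22/2 = 34, R_n = min(1.2×34×8×450, 2.4×20×8×450) = 146.88 kN/bolt; interior L_c = 77 − 22 = 55, R_n = 172.8 kN/bolt. φR_n = 0.75 × (2×146.88 + 8×172.8) = 1257.1 kN.
Governing: min(876.5, 1257.1) = 876.5 kN → bolt shear.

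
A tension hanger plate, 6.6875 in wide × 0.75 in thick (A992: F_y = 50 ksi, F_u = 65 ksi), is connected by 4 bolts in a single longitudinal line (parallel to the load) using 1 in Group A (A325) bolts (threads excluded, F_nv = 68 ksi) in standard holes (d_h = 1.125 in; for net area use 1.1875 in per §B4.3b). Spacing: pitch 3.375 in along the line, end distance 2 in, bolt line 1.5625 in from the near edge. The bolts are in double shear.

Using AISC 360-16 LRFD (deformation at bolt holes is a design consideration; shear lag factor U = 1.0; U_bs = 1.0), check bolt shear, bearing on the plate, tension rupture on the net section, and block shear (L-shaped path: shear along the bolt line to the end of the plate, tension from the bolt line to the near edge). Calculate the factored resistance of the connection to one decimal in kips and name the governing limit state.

Bolt shear: A_b = π(1)²/4 = 0.7854 in². φR_n = 0.75 × 68 × 0.7854 × 4 × 2 = 320.4 kips.
Bearing (0.75 in plate, F_u = 65 ksi): end bolts L_c = 2 − 1.125/2 = 1.4375, R_n = min(1.2×1.4375×0.75×65, 2.4×1×0.75×65) = 84.094 kips/bolt; interior L_c = 3.375 − 1.125 = 2.25, R_n = 117 kips/bolt. φR_n = 0.75 × (1×84.094 + 3×117) = 326.3 kips.
Tension rupture (net): A_n = (6.6875 − 1×1.1875)×0.75 = 4.125 in² (U = 1.0, A_e = A_n). φR_n = 0.75 × 65 × 4.125 = 201.1 kips.
Block shear: shear path 1×[2+3×3.375] = 1×12.125 in, A_gv = 9.0938, A_nv = 1×(12.125 − 3.5×1.1875)×0.75 = 5.9766 in²; tension to near edge: (1.5625 − 0.5×1.1875)×0.75 = 0.72656 in². R_n = min(0.6×65×5.9766, 0.6×50×9.0938) + 1.0×65×0.72656 = min(233.09, 272.81) + 47.226 = 280.32 kips. φR_n = 0.75 × 280.32 = 210.2 kips.
Governing: min(320.4, 326.3, 201.1, 210.2) = 201.1 kips → net-section rupture.

201.1 kips (net-section rupture governs)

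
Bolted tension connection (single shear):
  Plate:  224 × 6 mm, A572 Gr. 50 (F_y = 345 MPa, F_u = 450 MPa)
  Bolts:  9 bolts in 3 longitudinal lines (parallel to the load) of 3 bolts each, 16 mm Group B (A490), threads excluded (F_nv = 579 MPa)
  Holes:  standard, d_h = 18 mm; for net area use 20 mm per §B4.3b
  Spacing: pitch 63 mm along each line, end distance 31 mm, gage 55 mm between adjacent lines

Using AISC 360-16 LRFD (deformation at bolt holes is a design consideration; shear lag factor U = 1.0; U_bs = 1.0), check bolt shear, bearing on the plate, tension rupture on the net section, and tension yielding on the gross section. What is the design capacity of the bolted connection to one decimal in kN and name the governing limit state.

332.1 kN (net-section rupture governs)

Bolt shear: A_b = π(16)²/4 = 201.06 mm². φR_n = 0.75 × 579 × 201.06 × 9 × 1 = 785.8 kN.
Bearing (6 mm plate, F_u = 450 MPa): end bolts L_c = 31 − 18/2 = 22, R_n = min(1.2×22×6×450, 2.4×16×6×450) = 71.28 kN/bolt; interior L_c = 63 − 18 = 45, R_n = 103.68 kN/bolt. φR_n = 0.75 × (3×71.28 + 6×103.68) = 626.9 kN.
Tension rupture (net): A_n = (224 − 3×20)×6 = 984 mm² (U = 1.0, A_e = A_n). φR_n = 0.75 × 450 × 984 = 332.1 kN.
Tension yield (gross): A_g = 224×6 = 1344 mm². φR_n = 0.90 × 345 × 1344 = 417.3 kN.
Governing: min(785.8, 626.9, 332.1, 417.3) = 332.1 kN → net-section rupture.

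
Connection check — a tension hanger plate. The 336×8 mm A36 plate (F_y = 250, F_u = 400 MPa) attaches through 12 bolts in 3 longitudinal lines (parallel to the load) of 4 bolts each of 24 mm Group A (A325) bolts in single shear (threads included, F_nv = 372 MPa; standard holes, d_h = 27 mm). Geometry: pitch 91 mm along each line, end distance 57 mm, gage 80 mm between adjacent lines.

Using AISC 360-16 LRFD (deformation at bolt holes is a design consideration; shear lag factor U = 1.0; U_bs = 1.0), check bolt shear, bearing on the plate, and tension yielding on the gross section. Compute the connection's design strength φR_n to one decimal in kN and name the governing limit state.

604.8 kN (gross-section yield governs)

Bolt shear: A_b = π(24)²/4 = 452.39 mm². φR_n = 0.75 × 372 × 452.39 × 12 × 1 = 1514.6 kN.
Bearing (8 mm plate, F_u = 400 MPa): end bolts L_c = 57 − 27/2 = 43.5, R_n = min(1.2×43.5×8×400, 2.4×24×8×400) = 167.04 kN/bolt; interior L_c = 91 − 27 = 64, R_n = 184.32 kN/bolt. φR_n = 0.75 × (3×167.04 + 9×184.32) = 1620.0 kN.
Tension yield (gross): A_g = 336×8 = 2688 mm². φR_n = 0.90 × 250 × 2688 = 604.8 kN.
Governing: min(1514.6, 1620.0, 604.8) = 604.8 kN → gross-section yield.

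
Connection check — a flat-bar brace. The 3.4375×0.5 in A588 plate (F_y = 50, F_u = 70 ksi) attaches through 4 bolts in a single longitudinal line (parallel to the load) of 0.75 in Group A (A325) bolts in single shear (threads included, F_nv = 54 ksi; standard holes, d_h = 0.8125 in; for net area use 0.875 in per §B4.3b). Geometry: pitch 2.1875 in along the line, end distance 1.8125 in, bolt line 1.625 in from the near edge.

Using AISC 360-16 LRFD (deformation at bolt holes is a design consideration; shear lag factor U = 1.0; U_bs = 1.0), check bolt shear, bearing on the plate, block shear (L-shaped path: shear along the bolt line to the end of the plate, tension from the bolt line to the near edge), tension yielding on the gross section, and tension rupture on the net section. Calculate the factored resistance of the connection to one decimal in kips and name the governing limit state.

Bolt shear: A_b = π(0.75)²/4 = 0.44179 in². φR_n = 0.75 × 54 × 0.44179 × 4 × 1 = 71.6 kips.
Bearing (0.5 in plate, F_u = 70 ksi): end bolts L_c = 1.8125 − 0.8125/2 = 1.40625, R_n = min(1.2×1.40625×0.5×70, 2.4×0.75×0.5×70) = 59.063 kips/bolt; interior L_c = 2.1875 − 0.8125 = 1.375, R_n = 57.75 kips/bolt. φR_n = 0.75 × (1×59.063 + 3×57.75) = 174.2 kips.
Block shear: shear path 1×[1.8125+3×2.1875] = 1×8.375 in, A_gv = 4.1875, A_nv = 1×(8.375 − 3.5×0.875)×0.5 = 2.6563 in²; tension to near edge: (1.625 − 0.5×0.875)×0.5 = 0.59375 in². R_n = min(0.6×70×2.6563, 0.6×50×4.1875) + 1.0×70×0.59375 = min(111.56, 125.63) + 41.563 = 153.12 kips. φR_n = 0.75 × 153.12 = 114.8 kips.
Tension yield (gross): A_g = 3.4375×0.5 = 1.7188 in². φR_n = 0.90 × 50 × 1.7188 = 77.3 kips.
Tension rupture (net): A_n = (3.4375 − 1×0.875)×0.5 = 1.2813 in² (U = 1.0, A_e = A_n). φR_n = 0.75 × 70 × 1.2813 = 67.3 kips.
Governing: min(71.6, 174.2, 114.8, 77.3, 67.3) = 67.3 kips → net-section rupture.

67.3 kips (net-section rupture governs)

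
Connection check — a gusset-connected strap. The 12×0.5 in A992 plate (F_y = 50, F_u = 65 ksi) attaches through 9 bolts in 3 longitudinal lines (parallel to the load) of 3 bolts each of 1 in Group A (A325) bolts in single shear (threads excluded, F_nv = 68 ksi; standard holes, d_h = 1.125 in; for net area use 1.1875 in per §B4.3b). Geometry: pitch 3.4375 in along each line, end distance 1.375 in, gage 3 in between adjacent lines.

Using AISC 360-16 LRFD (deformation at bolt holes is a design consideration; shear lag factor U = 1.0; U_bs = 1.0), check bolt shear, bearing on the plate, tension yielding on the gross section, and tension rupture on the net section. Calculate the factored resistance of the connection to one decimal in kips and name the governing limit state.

205.7 kips (net-section rupture governs)

Bolt shear: A_b = π(1)²/4 = 0.7854 in². φR_n = 0.75 × 68 × 0.7854 × 9 × 1 = 360.5 kips.
Bearing (0.5 in plate, F_u = 65 ksi): end bolts L_c = 1.375 − 1.125/2 = 0.8125, R_n = min(1.2×0.8125×0.5×65, 2.4×1×0.5×65) = 31.688 kips/bolt; interior L_c = 3.4375 − 1.125 = 2.3125, R_n = 78 kips/bolt. φR_n = 0.75 × (3×31.688 + 6×78) = 422.3 kips.
Tension yield (gross): A_g = 12×0.5 = 6 in². φR_n = 0.90 × 50 × 6 = 270.0 kips.
Tension rupture (net): A_n = (12 − 3×1.1875)×0.5 = 4.2188 in² (U = 1.0, A_e = A_n). φR_n = 0.75 × 65 × 4.2188 = 205.7 kips.
Governing: min(360.5, 422.3, 270.0, 205.7) = 205.7 kips → net-section rupture.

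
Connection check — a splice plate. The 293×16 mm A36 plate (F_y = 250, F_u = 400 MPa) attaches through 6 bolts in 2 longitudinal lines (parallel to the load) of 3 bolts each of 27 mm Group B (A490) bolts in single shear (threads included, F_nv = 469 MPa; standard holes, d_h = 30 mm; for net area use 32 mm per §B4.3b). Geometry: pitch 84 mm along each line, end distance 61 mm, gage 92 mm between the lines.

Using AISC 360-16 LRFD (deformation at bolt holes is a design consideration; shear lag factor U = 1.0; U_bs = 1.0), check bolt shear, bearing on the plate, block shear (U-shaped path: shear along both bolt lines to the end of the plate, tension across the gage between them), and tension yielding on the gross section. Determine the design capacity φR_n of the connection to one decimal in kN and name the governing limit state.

1054.8 kN (gross-section yield governs)

Bolt shear: A_b = π(27)²/4 = 572.56 mm². φR_n = 0.75 × 469 × 572.56 × 6 × 1 = 1208.4 kN.
Bearing (16 mm plate, F_u = 400 MPa): end bolts L_c = 61 − 30/2 = 46, R_n = min(1.2×46×16×400, 2.4×27×16×400) = 353.28 kN/bolt; interior L_c = 84 − 30 = 54, R_n = 414.72 kN/bolt. φR_n = 0.75 × (2×353.28 + 4×414.72) = 1774.1 kN.
Block shear: shear path 2×[61+2×84] = 2×229 mm, A_gv = 7328, A_nv = 2×(229 − 2.5×32)×16 = 4768 mm²; tension across gage: (92 − 1×32)×16 = 960 mm². R_n = min(0.6×400×4768, 0.6×250×7328) + 1.0×400×960 = min(1144.3, 1099.2) + 384 = 1483.2 kN. φR_n = 0.75 × 1483.2 = 1112.4 kN.
Tension yield (gross): A_g = 293×16 = 4688 mm². φR_n = 0.90 × 250 × 4688 = 1054.8 kN.
Governing: min(1208.4, 1774.1, 1112.4, 1054.8) = 1054.8 kN → gross-section yield.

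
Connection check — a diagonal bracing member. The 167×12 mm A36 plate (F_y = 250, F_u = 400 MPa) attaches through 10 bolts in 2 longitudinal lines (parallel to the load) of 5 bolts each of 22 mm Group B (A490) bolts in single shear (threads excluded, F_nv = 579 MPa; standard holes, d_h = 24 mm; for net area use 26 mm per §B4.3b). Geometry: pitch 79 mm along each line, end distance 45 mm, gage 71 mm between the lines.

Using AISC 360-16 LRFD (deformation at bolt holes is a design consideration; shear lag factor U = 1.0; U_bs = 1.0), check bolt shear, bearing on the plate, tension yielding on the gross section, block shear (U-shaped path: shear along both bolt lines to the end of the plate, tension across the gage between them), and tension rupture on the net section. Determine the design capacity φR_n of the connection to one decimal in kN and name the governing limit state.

414.0 kN (net-section rupture governs)

Bolt shear: A_b = π(22)²/4 = 380.13 mm². φR_n = 0.75 × 579 × 380.13 × 10 × 1 = 1650.7 kN.
Bearing (12 mm plate, F_u = 400 MPa): end bolts L_c = 45 − 24/2 = 33, R_n = min(1.2×33×12×400, 2.4×22×12×400) = 190.08 kN/bolt; interior L_c = 79 − 24 = 55, R_n = 253.44 kN/bolt. φR_n = 0.75 × (2×190.08 + 8×253.44) = 1805.8 kN.
Tension yield (gross): A_g = 167×12 = 2004 mm². φR_n = 0.90 × 250 × 2004 = 450.9 kN.
Block shear: shear path 2×[45+4×79] = 2×361 mm, A_gv = 8664, A_nv = 2×(361 − 4.5×26)×12 = 5856 mm²; tension across gage: (71 − 1×26)×12 = 540 mm². R_n = min(0.6×400×5856, 0.6×250×8664) + 1.0×400×540 = min(1405.4, 1299.6) + 216 = 1515.6 kN. φR_n = 0.75 × 1515.6 = 1136.7 kN.
Tension rupture (net): A_n = (167 − 2×26)×12 = 1380 mm² (U = 1.0, A_e = A_n). φR_n = 0.75 × 400 × 1380 = 414.0 kN.
Governing: min(1650.7, 1805.8, 450.9, 1136.7, 414.0) = 414.0 kN → net-section rupture.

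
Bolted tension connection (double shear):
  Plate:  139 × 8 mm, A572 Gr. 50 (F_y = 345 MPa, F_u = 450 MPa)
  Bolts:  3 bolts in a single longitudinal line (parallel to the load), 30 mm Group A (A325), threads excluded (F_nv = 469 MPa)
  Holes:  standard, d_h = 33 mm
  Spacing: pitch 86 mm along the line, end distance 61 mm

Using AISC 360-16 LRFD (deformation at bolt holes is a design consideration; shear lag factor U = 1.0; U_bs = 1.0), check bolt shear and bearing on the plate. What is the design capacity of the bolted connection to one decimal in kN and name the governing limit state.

487.6 kN (bearing governs)

Bolt shear: A_b = π(30)²/4 = 706.86 mm². φR_n = 0.75 × 469 × 706.86 × 3 × 2 = 1491.8 kN.
Bearing (8 mm plate, F_u = 450 MPa): end bolts L_c = 61 − 33/2 = 44.5, R_n = min(1.2×44.5×8×450, 2.4×30×8×450) = 192.24 kN/bolt; interior L_c = 86 − 33 = 53, R_n = 228.96 kN/bolt. φR_n = 0.75 × (1×192.24 + 2×228.96) = 487.6 kN.
Governing: min(1491.8, 487.6) = 487.6 kN → bearing.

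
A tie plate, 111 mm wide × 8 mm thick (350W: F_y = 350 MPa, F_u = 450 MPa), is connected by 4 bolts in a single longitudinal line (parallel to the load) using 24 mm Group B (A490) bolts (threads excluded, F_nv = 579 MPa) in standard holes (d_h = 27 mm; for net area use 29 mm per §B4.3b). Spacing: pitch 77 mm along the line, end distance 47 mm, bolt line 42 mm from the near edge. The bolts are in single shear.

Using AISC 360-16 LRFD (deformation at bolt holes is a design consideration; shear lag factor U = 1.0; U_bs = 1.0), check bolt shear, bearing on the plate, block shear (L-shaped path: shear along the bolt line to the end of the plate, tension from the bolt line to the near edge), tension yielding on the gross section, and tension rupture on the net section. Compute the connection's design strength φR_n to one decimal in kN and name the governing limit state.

221.4 kN (net-section rupture governs)

Bolt shear: A_b = π(24)²/4 = 452.39 mm². φR_n = 0.75 × 579 × 452.39 × 4 × 1 = 785.8 kN.
Bearing (8 mm plate, F_u = 450 MPa): end bolts L_c = 47 − 27/2 = 33.5, R_n = min(1.2×33.5×8×450, 2.4×24×8×450) = 144.72 kN/bolt; interior L_c = 77 − 27 = 50, R_n = 207.36 kN/bolt. φR_n = 0.75 × (1×144.72 + 3×207.36) = 575.1 kN.
Block shear: shear path 1×[47+3×77] = 1×278 mm, A_gv = 2224, A_nv = 1×(278 − 3.5×29)×8 = 1412 mm²; tension to near edge: (42 − 0.5×29)×8 = 220 mm². R_n = min(0.6×450×1412, 0.6×350×2224) + 1.0×450×220 = min(381.24, 467.04) + 99 = 480.24 kN. φR_n = 0.75 × 480.24 = 360.2 kN.
Tension yield (gross): A_g = 111×8 = 888 mm². φR_n = 0.90 × 350 × 888 = 279.7 kN.
Tension rupture (net): A_n = (111 − 1×29)×8 = 656 mm² (U = 1.0, A_e = A_n). φR_n = 0.75 × 450 × 656 = 221.4 kN.
Governing: min(785.8, 575.1, 360.2, 279.7, 221.4) = 221.4 kN → net-section rupture.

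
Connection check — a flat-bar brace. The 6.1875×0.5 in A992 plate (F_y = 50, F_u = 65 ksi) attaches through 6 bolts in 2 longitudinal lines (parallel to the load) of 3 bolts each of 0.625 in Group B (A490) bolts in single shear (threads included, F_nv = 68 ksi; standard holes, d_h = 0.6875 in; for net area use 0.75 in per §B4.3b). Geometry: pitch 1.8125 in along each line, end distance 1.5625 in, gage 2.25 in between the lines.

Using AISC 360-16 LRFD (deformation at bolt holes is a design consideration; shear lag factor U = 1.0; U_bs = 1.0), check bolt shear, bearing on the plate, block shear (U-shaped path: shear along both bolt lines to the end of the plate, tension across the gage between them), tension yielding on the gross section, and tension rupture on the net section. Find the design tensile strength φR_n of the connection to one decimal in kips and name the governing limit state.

Bolt shear: A_b = π(0.625)²/4 = 0.3068 in². φR_n = 0.75 × 68 × 0.3068 × 6 × 1 = 93.9 kips.
Bearing (0.5 in plate, F_u = 65 ksi): end bolts L_c = 1.5625 − 0.6875/2 = 1.21875, R_n = min(1.2×1.21875×0.5×65, 2.4×0.625×0.5×65) = 47.531 kips/bolt; interior L_c = 1.8125 − 0.6875 = 1.125, R_n = 43.875 kips/bolt. φR_n = 0.75 × (2×47.531 + 4×43.875) = 202.9 kips.
Block shear: shear path 2×[1.5625+2×1.8125] = 2×5.1875 in, A_gv = 5.1875, A_nv = 2×(5.1875 − 2.5×0.75)×0.5 = 3.3125 in²; tension across gage: (2.25 − 1×0.75)×0.5 = 0.75 in². R_n = min(0.6×65×3.3125, 0.6×50×5.1875) + 1.0×65×0.75 = min(129.19, 155.63) + 48.75 = 177.94 kips. φR_n = 0.75 × 177.94 = 133.5 kips.
Tension yield (gross): A_g = 6.1875×0.5 = 3.0938 in². φR_n = 0.90 × 50 × 3.0938 = 139.2 kips.
Tension rupture (net): A_n = (6.1875 − 2×0.75)×0.5 = 2.3438 in² (U = 1.0, A_e = A_n). φR_n = 0.75 × 65 × 2.3438 = 114.3 kips.
Governing: min(93.9, 202.9, 133.5, 139.2, 114.3) = 93.9 kips → bolt shear.

93.9 kips (bolt shear governs)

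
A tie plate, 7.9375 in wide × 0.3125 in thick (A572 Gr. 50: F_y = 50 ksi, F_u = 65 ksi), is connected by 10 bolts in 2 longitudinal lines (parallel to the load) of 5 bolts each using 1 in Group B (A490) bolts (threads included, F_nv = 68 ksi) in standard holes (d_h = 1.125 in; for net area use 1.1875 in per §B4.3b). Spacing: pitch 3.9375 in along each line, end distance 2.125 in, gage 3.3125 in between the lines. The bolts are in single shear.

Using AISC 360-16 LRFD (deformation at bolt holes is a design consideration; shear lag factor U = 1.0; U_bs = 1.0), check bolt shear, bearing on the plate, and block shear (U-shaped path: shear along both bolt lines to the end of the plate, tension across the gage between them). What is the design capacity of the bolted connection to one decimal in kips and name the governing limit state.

261.5 kips (block shear governs)

Bolt shear: A_b = π(1)²/4 = 0.7854 in². φR_n = 0.75 × 68 × 0.7854 × 10 × 1 = 400.6 kips.
Bearing (0.3125 in plate, F_u = 65 ksi): end bolts L_c = 2.125 − 1.125/2 = 1.5625, R_n = min(1.2×1.5625×0.3125×65, 2.4×1×0.3125×65) = 38.086 kips/bolt; interior L_c = 3.9375 − 1.125 = 2.8125, R_n = 48.75 kips/bolt. φR_n = 0.75 × (2×38.086 + 8×48.75) = 349.6 kips.
Block shear: shear path 2×[2.125+4×3.9375] = 2×17.875 in, A_gv = 11.172, A_nv = 2×(17.875 − 4.5×1.1875)×0.3125 = 7.832 in²; tension across gage: (3.3125 − 1×1.1875)×0.3125 = 0.66406 in². R_n = min(0.6×65×7.832, 0.6×50×11.172) + 1.0×65×0.66406 = min(305.45, 335.16) + 43.164 = 348.61 kips. φR_n = 0.75 × 348.61 = 261.5 kips.
Governing: min(400.6, 349.6, 261.5) = 261.5 kips → block shear.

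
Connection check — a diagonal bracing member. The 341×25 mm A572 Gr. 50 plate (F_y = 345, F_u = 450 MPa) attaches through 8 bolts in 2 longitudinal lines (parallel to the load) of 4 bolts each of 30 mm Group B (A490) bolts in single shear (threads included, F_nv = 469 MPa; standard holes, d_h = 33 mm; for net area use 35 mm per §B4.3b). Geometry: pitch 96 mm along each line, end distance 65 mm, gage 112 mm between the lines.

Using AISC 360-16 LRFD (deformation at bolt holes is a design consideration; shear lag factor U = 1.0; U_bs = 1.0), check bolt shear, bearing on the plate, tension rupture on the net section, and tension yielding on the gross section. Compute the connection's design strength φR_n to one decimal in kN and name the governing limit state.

1989.1 kN (bolt shear governs)

Bolt shear: A_b = π(30)²/4 = 706.86 mm². φR_n = 0.75 × 469 × 706.86 × 8 × 1 = 1989.1 kN.
Bearing (25 mm plate, F_u = 450 MPa): end bolts L_c = 65 − 33/2 = 48.5, R_n = min(1.2×48.5×25×450, 2.4×30×25×450) = 654.75 kN/bolt; interior L_c = 96 − 33 = 63, R_n = 810 kN/bolt. φR_n = 0.75 × (2×654.75 + 6×810) = 4627.1 kN.
Tension rupture (net): A_n = (341 − 2×35)×25 = 6775 mm² (U = 1.0, A_e = A_n). φR_n = 0.75 × 450 × 6775 = 2286.6 kN.
Tension yield (gross): A_g = 341×25 = 8525 mm². φR_n = 0.90 × 345 × 8525 = 2647.0 kN.
Governing: min(1989.1, 4627.1, 2286.6, 2647.0) = 1989.1 kN → bolt shear.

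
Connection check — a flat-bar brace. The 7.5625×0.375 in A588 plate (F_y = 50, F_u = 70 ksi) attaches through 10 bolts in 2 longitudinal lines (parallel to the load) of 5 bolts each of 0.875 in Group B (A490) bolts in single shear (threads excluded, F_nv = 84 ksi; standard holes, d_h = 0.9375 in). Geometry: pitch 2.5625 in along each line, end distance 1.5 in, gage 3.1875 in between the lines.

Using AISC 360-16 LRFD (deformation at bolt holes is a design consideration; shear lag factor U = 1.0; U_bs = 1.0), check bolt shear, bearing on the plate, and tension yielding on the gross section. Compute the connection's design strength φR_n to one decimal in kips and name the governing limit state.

Bolt shear: A_b = π(0.875)²/4 = 0.60132 in². φR_n = 0.75 × 84 × 0.60132 × 10 × 1 = 378.8 kips.
Bearing (0.375 in plate, F_u = 70 ksi): end bolts L_c = 1.5 − 0.9375/2 = 1.03125, R_n = min(1.2×1.03125×0.375×70, 2.4×0.875×0.375×70) = 32.484 kips/bolt; interior L_c = 2.5625 − 0.9375 = 1.625, R_n = 51.188 kips/bolt. φR_n = 0.75 × (2×32.484 + 8×51.188) = 355.9 kips.
Tension yield (gross): A_g = 7.5625×0.375 = 2.8359 in². φR_n = 0.90 × 50 × 2.8359 = 127.6 kips.
Governing: min(378.8, 355.9, 127.6) = 127.6 kips → gross-section yield.

127.6 kips (gross-section yield governs)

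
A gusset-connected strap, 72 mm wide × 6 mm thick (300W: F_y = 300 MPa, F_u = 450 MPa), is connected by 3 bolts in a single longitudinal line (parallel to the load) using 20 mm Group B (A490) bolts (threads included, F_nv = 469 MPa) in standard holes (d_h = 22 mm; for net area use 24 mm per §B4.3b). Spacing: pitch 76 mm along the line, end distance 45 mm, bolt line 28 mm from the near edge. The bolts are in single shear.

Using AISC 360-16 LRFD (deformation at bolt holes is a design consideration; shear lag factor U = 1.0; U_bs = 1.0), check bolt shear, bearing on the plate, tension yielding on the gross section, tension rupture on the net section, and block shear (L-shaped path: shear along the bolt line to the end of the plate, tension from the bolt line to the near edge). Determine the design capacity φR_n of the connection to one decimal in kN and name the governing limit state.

97.2 kN (net-section rupture governs)

Bolt shear: A_b = π(20)²/4 = 314.16 mm². φR_n = 0.75 × 469 × 314.16 × 3 × 1 = 331.5 kN.
Bearing (6 mm plate, F_u = 450 MPa): end bolts L_c = 45 − 22/2 = 34, R_n = min(1.2×34×6×450, 2.4×20×6×450) = 110.16 kN/bolt; interior L_c = 76 − 22 = 54, R_n = 129.6 kN/bolt. φR_n = 0.75 × (1×110.16 + 2×129.6) = 277.0 kN.
Tension yield (gross): A_g = 72×6 = 432 mm². φR_n = 0.90 × 300 × 432 = 116.6 kN.
Tension rupture (net): A_n = (72 − 1×24)×6 = 288 mm² (U = 1.0, A_e = A_n). φR_n = 0.75 × 450 × 288 = 97.2 kN.
Block shear: shear path 1×[45+2×76] = 1×197 mm, A_gv = 1182, A_nv = 1×(197 − 2.5×24)×6 = 822 mm²; tension to near edge: (28 − 0.5×24)×6 = 96 mm². R_n = min(0.6×450×822, 0.6×300×1182) + 1.0×450×96 = min(221.94, 212.76) + 43.2 = 255.96 kN. φR_n = 0.75 × 255.96 = 192.0 kN.
Governing: min(331.5, 277.0, 116.6, 97.2, 192.0) = 97.2 kN → net-section rupture.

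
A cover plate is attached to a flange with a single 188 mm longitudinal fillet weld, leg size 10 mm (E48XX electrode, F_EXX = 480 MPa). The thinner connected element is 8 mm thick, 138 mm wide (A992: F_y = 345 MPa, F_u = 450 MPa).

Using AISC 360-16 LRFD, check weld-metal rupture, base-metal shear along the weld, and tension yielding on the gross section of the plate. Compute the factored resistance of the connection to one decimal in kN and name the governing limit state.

287.1 kN (weld metal governs)

Weld metal: throat = 0.707×10 = 7.07 mm, L = 188 mm. φR_n = 0.75 × 0.6 × 480 × 7.07 × 188 = 287.1 kN.
Base metal shear (8 mm plate): yield φR_n = 1.0×0.6×345×8×188 = 311.3 kN; rupture φR_n = 0.75×0.6×450×8×188 = 304.6 kN; take 304.6 kN (rupture).
Tension yield (gross): A_g = 138×8 = 1104 mm². φR_n = 0.90 × 345 × 1104 = 342.8 kN.
Governing: min(287.1, 304.6, 342.8) = 287.1 kN → weld metal.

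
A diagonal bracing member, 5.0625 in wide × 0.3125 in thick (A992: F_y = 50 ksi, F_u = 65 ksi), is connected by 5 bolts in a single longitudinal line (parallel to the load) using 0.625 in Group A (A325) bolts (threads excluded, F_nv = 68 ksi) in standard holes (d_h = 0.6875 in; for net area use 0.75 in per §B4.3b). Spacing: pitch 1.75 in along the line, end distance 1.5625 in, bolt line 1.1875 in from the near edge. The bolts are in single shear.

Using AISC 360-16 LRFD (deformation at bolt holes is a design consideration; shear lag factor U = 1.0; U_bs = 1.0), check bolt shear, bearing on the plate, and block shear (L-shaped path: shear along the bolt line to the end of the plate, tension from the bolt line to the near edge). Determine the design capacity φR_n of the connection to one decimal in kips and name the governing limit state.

59.8 kips (block shear governs)

Bolt shear: A_b = π(0.625)²/4 = 0.3068 in². φR_n = 0.75 × 68 × 0.3068 × 5 × 1 = 78.2 kips.
Bearing (0.3125 in plate, F_u = 65 ksi): end bolts L_c = 1.5625 − 0.6875/2 = 1.21875, R_n = min(1.2×1.21875×0.3125×65, 2.4×0.625×0.3125×65) = 29.707 kips/bolt; interior L_c = 1.75 − 0.6875 = 1.0625, R_n = 25.898 kips/bolt. φR_n = 0.75 × (1×29.707 + 4×25.898) = 100.0 kips.
Block shear: shear path 1×[1.5625+4×1.75] = 1×8.5625 in, A_gv = 2.6758, A_nv = 1×(8.5625 − 4.5×0.75)×0.3125 = 1.6211 in²; tension to near edge: (1.1875 − 0.5×0.75)×0.3125 = 0.25391 in². R_n = min(0.6×65×1.6211, 0.6×50×2.6758) + 1.0×65×0.25391 = min(63.223, 80.274) + 16.504 = 79.727 kips. φR_n = 0.75 × 79.727 = 59.8 kips.
Governing: min(78.2, 100.0, 59.8) = 59.8 kips → block shear.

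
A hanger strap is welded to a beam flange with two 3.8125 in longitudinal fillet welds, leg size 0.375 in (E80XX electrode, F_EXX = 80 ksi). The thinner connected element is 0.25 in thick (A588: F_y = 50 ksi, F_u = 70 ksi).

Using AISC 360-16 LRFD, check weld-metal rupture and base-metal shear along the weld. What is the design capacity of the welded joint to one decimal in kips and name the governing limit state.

Weld metal: throat = 0.707×0.375 = 0.26513 in, L = 2×3.8125 = 7.625 in. φR_n = 0.75 × 0.6 × 80 × 0.26513 × 7.625 = 72.8 kips.
Base metal shear (0.25 in plate): yield φR_n = 1.0×0.6×50×0.25×7.625 = 57.2 kips; rupture φR_n = 0.75×0.6×70×0.25×7.625 = 60.0 kips; take 57.2 kips (yield).
Governing: min(72.8, 57.2) = 57.2 kips → base-metal shear.

57.2 kips (base-metal shear governs)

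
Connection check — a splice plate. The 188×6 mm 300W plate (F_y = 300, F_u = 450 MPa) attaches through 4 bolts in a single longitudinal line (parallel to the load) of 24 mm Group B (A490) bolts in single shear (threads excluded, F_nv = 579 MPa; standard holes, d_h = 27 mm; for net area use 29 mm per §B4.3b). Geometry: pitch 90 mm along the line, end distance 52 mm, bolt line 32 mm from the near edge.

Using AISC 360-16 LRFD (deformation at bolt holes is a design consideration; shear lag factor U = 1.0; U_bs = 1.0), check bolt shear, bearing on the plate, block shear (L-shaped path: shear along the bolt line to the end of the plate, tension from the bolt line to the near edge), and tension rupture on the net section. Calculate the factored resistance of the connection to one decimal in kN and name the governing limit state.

Bolt shear: A_b = π(24)²/4 = 452.39 mm². φR_n = 0.75 × 579 × 452.39 × 4 × 1 = 785.8 kN.
Bearing (6 mm plate, F_u = 450 MPa): end bolts L_c = 52 − 27/2 = 38.5, R_n = min(1.2×38.5×6×450, 2.4×24×6×450) = 124.74 kN/bolt; interior L_c = 90 − 27 = 63, R_n = 155.52 kN/bolt. φR_n = 0.75 × (1×124.74 + 3×155.52) = 443.5 kN.
Block shear: shear path 1×[52+3×90] = 1×322 mm, A_gv = 1932, A_nv = 1×(322 − 3.5×29)×6 = 1323 mm²; tension to near edge: (32 − 0.5×29)×6 = 105 mm². R_n = min(0.6×450×1323, 0.6×300×1932) + 1.0×450×105 = min(357.21, 347.76) + 47.25 = 395.01 kN. φR_n = 0.75 × 395.01 = 296.3 kN.
Tension rupture (net): A_n = (188 − 1×29)×6 = 954 mm² (U = 1.0, A_e = A_n). φR_n = 0.75 × 450 × 954 = 322.0 kN.
Governing: min(785.8, 443.5, 296.3, 322.0) = 296.3 kN → block shear.

296.3 kN (block shear governs)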